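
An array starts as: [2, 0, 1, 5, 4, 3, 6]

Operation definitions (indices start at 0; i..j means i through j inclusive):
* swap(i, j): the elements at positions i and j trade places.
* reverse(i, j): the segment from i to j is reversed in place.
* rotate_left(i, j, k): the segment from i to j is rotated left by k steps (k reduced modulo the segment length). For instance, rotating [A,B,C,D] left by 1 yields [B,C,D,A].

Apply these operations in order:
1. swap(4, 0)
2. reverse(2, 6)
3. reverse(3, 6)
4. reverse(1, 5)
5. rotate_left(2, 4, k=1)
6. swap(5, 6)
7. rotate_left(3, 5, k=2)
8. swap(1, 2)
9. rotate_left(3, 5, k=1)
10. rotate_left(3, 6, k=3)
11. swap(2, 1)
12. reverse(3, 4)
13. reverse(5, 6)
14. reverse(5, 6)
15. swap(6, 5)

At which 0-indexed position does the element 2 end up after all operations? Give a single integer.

After 1 (swap(4, 0)): [4, 0, 1, 5, 2, 3, 6]
After 2 (reverse(2, 6)): [4, 0, 6, 3, 2, 5, 1]
After 3 (reverse(3, 6)): [4, 0, 6, 1, 5, 2, 3]
After 4 (reverse(1, 5)): [4, 2, 5, 1, 6, 0, 3]
After 5 (rotate_left(2, 4, k=1)): [4, 2, 1, 6, 5, 0, 3]
After 6 (swap(5, 6)): [4, 2, 1, 6, 5, 3, 0]
After 7 (rotate_left(3, 5, k=2)): [4, 2, 1, 3, 6, 5, 0]
After 8 (swap(1, 2)): [4, 1, 2, 3, 6, 5, 0]
After 9 (rotate_left(3, 5, k=1)): [4, 1, 2, 6, 5, 3, 0]
After 10 (rotate_left(3, 6, k=3)): [4, 1, 2, 0, 6, 5, 3]
After 11 (swap(2, 1)): [4, 2, 1, 0, 6, 5, 3]
After 12 (reverse(3, 4)): [4, 2, 1, 6, 0, 5, 3]
After 13 (reverse(5, 6)): [4, 2, 1, 6, 0, 3, 5]
After 14 (reverse(5, 6)): [4, 2, 1, 6, 0, 5, 3]
After 15 (swap(6, 5)): [4, 2, 1, 6, 0, 3, 5]

Answer: 1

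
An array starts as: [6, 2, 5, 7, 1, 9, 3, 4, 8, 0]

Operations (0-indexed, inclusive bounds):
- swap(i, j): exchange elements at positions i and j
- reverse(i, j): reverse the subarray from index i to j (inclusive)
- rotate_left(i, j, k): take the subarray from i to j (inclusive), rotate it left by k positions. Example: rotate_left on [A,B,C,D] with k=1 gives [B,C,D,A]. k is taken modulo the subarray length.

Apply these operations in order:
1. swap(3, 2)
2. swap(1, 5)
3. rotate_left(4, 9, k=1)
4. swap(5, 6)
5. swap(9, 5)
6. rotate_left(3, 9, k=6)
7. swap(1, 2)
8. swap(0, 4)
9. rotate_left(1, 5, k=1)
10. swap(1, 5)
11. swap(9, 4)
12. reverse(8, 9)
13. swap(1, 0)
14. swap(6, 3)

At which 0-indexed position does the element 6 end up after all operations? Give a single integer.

After 1 (swap(3, 2)): [6, 2, 7, 5, 1, 9, 3, 4, 8, 0]
After 2 (swap(1, 5)): [6, 9, 7, 5, 1, 2, 3, 4, 8, 0]
After 3 (rotate_left(4, 9, k=1)): [6, 9, 7, 5, 2, 3, 4, 8, 0, 1]
After 4 (swap(5, 6)): [6, 9, 7, 5, 2, 4, 3, 8, 0, 1]
After 5 (swap(9, 5)): [6, 9, 7, 5, 2, 1, 3, 8, 0, 4]
After 6 (rotate_left(3, 9, k=6)): [6, 9, 7, 4, 5, 2, 1, 3, 8, 0]
After 7 (swap(1, 2)): [6, 7, 9, 4, 5, 2, 1, 3, 8, 0]
After 8 (swap(0, 4)): [5, 7, 9, 4, 6, 2, 1, 3, 8, 0]
After 9 (rotate_left(1, 5, k=1)): [5, 9, 4, 6, 2, 7, 1, 3, 8, 0]
After 10 (swap(1, 5)): [5, 7, 4, 6, 2, 9, 1, 3, 8, 0]
After 11 (swap(9, 4)): [5, 7, 4, 6, 0, 9, 1, 3, 8, 2]
After 12 (reverse(8, 9)): [5, 7, 4, 6, 0, 9, 1, 3, 2, 8]
After 13 (swap(1, 0)): [7, 5, 4, 6, 0, 9, 1, 3, 2, 8]
After 14 (swap(6, 3)): [7, 5, 4, 1, 0, 9, 6, 3, 2, 8]

Answer: 6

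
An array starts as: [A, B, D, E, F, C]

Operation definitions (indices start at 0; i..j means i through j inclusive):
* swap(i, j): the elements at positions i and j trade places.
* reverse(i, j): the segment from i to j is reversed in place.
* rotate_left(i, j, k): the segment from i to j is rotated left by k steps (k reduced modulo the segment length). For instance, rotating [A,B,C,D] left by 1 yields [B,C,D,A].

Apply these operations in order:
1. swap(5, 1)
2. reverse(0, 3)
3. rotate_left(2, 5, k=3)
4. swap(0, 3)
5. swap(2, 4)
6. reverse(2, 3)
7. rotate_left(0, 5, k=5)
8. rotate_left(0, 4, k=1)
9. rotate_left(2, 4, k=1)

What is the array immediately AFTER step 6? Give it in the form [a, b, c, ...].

Answer: [C, D, E, A, B, F]

Derivation:
After 1 (swap(5, 1)): [A, C, D, E, F, B]
After 2 (reverse(0, 3)): [E, D, C, A, F, B]
After 3 (rotate_left(2, 5, k=3)): [E, D, B, C, A, F]
After 4 (swap(0, 3)): [C, D, B, E, A, F]
After 5 (swap(2, 4)): [C, D, A, E, B, F]
After 6 (reverse(2, 3)): [C, D, E, A, B, F]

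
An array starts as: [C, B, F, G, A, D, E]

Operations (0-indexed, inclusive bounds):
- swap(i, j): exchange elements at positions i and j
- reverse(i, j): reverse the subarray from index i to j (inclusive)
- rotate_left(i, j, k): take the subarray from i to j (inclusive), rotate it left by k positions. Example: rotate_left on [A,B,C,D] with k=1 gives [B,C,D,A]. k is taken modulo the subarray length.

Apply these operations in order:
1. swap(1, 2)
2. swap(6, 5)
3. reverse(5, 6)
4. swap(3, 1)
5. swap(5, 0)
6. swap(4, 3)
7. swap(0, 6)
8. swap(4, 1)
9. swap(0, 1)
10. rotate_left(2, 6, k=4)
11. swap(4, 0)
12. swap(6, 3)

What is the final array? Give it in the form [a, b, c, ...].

Answer: [A, E, D, C, F, G, B]

Derivation:
After 1 (swap(1, 2)): [C, F, B, G, A, D, E]
After 2 (swap(6, 5)): [C, F, B, G, A, E, D]
After 3 (reverse(5, 6)): [C, F, B, G, A, D, E]
After 4 (swap(3, 1)): [C, G, B, F, A, D, E]
After 5 (swap(5, 0)): [D, G, B, F, A, C, E]
After 6 (swap(4, 3)): [D, G, B, A, F, C, E]
After 7 (swap(0, 6)): [E, G, B, A, F, C, D]
After 8 (swap(4, 1)): [E, F, B, A, G, C, D]
After 9 (swap(0, 1)): [F, E, B, A, G, C, D]
After 10 (rotate_left(2, 6, k=4)): [F, E, D, B, A, G, C]
After 11 (swap(4, 0)): [A, E, D, B, F, G, C]
After 12 (swap(6, 3)): [A, E, D, C, F, G, B]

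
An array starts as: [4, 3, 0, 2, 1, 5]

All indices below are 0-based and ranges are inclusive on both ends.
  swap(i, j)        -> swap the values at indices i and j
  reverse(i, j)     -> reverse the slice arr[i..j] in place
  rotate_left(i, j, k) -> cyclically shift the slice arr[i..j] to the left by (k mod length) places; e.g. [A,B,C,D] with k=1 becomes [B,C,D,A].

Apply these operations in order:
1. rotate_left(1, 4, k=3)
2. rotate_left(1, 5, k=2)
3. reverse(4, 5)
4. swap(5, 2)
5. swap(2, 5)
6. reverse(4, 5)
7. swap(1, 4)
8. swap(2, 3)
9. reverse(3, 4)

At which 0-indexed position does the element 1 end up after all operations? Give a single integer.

After 1 (rotate_left(1, 4, k=3)): [4, 1, 3, 0, 2, 5]
After 2 (rotate_left(1, 5, k=2)): [4, 0, 2, 5, 1, 3]
After 3 (reverse(4, 5)): [4, 0, 2, 5, 3, 1]
After 4 (swap(5, 2)): [4, 0, 1, 5, 3, 2]
After 5 (swap(2, 5)): [4, 0, 2, 5, 3, 1]
After 6 (reverse(4, 5)): [4, 0, 2, 5, 1, 3]
After 7 (swap(1, 4)): [4, 1, 2, 5, 0, 3]
After 8 (swap(2, 3)): [4, 1, 5, 2, 0, 3]
After 9 (reverse(3, 4)): [4, 1, 5, 0, 2, 3]

Answer: 1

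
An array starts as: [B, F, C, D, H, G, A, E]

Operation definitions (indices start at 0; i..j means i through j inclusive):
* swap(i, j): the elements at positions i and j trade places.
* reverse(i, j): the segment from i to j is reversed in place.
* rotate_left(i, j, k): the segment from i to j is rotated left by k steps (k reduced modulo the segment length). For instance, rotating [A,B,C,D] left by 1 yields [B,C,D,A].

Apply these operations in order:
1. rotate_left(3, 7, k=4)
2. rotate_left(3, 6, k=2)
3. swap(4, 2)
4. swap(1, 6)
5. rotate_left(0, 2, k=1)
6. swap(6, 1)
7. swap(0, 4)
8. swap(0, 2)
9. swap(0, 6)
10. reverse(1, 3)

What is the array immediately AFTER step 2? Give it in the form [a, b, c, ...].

Answer: [B, F, C, H, G, E, D, A]

Derivation:
After 1 (rotate_left(3, 7, k=4)): [B, F, C, E, D, H, G, A]
After 2 (rotate_left(3, 6, k=2)): [B, F, C, H, G, E, D, A]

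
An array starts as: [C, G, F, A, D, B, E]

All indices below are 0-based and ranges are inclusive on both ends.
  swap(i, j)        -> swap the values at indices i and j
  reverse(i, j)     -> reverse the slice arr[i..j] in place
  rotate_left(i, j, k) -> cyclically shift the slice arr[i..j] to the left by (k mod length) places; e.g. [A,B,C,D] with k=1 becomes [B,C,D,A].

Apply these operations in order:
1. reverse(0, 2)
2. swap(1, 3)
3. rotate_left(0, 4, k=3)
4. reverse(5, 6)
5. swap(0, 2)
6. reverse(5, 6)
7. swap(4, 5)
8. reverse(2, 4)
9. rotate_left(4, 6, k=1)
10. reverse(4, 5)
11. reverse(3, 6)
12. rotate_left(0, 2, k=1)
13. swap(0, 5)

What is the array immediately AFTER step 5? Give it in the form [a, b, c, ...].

After 1 (reverse(0, 2)): [F, G, C, A, D, B, E]
After 2 (swap(1, 3)): [F, A, C, G, D, B, E]
After 3 (rotate_left(0, 4, k=3)): [G, D, F, A, C, B, E]
After 4 (reverse(5, 6)): [G, D, F, A, C, E, B]
After 5 (swap(0, 2)): [F, D, G, A, C, E, B]

Answer: [F, D, G, A, C, E, B]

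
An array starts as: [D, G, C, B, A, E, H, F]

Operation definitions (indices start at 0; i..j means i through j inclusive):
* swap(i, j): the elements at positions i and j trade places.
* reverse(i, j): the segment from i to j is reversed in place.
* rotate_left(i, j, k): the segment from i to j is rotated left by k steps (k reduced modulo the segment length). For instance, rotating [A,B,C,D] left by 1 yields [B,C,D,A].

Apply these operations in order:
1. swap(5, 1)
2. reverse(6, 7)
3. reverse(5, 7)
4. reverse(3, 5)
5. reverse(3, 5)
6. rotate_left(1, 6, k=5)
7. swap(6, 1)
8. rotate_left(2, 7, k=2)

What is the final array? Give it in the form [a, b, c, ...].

Answer: [D, H, B, A, F, G, E, C]

Derivation:
After 1 (swap(5, 1)): [D, E, C, B, A, G, H, F]
After 2 (reverse(6, 7)): [D, E, C, B, A, G, F, H]
After 3 (reverse(5, 7)): [D, E, C, B, A, H, F, G]
After 4 (reverse(3, 5)): [D, E, C, H, A, B, F, G]
After 5 (reverse(3, 5)): [D, E, C, B, A, H, F, G]
After 6 (rotate_left(1, 6, k=5)): [D, F, E, C, B, A, H, G]
After 7 (swap(6, 1)): [D, H, E, C, B, A, F, G]
After 8 (rotate_left(2, 7, k=2)): [D, H, B, A, F, G, E, C]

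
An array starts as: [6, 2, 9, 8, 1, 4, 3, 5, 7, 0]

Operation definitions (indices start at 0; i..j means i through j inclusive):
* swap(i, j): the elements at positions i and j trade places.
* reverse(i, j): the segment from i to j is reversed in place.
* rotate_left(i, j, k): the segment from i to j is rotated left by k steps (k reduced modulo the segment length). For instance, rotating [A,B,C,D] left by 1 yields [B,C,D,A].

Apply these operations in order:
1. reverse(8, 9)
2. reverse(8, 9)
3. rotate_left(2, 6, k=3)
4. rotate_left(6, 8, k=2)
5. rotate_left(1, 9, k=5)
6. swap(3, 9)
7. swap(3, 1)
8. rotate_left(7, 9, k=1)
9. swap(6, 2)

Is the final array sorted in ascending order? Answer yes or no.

After 1 (reverse(8, 9)): [6, 2, 9, 8, 1, 4, 3, 5, 0, 7]
After 2 (reverse(8, 9)): [6, 2, 9, 8, 1, 4, 3, 5, 7, 0]
After 3 (rotate_left(2, 6, k=3)): [6, 2, 4, 3, 9, 8, 1, 5, 7, 0]
After 4 (rotate_left(6, 8, k=2)): [6, 2, 4, 3, 9, 8, 7, 1, 5, 0]
After 5 (rotate_left(1, 9, k=5)): [6, 7, 1, 5, 0, 2, 4, 3, 9, 8]
After 6 (swap(3, 9)): [6, 7, 1, 8, 0, 2, 4, 3, 9, 5]
After 7 (swap(3, 1)): [6, 8, 1, 7, 0, 2, 4, 3, 9, 5]
After 8 (rotate_left(7, 9, k=1)): [6, 8, 1, 7, 0, 2, 4, 9, 5, 3]
After 9 (swap(6, 2)): [6, 8, 4, 7, 0, 2, 1, 9, 5, 3]

Answer: no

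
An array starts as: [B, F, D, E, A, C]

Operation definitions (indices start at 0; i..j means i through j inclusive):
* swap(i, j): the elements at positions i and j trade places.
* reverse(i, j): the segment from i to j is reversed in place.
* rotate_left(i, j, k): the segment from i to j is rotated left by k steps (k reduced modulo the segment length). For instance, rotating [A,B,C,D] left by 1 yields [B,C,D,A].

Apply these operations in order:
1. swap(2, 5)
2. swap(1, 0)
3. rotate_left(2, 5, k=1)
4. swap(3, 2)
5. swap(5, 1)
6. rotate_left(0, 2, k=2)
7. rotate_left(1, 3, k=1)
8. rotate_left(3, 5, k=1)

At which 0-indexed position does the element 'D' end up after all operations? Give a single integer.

After 1 (swap(2, 5)): [B, F, C, E, A, D]
After 2 (swap(1, 0)): [F, B, C, E, A, D]
After 3 (rotate_left(2, 5, k=1)): [F, B, E, A, D, C]
After 4 (swap(3, 2)): [F, B, A, E, D, C]
After 5 (swap(5, 1)): [F, C, A, E, D, B]
After 6 (rotate_left(0, 2, k=2)): [A, F, C, E, D, B]
After 7 (rotate_left(1, 3, k=1)): [A, C, E, F, D, B]
After 8 (rotate_left(3, 5, k=1)): [A, C, E, D, B, F]

Answer: 3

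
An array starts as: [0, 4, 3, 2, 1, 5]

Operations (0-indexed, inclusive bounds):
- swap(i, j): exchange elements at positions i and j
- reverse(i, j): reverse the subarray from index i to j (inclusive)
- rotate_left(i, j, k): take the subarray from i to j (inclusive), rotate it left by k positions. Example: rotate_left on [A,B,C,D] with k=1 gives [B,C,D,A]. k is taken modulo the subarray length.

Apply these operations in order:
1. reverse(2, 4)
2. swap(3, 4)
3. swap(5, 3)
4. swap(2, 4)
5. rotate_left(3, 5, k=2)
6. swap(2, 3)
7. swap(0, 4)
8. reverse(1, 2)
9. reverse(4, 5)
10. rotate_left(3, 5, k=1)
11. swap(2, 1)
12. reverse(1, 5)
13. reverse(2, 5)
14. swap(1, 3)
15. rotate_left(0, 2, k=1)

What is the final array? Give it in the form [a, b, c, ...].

After 1 (reverse(2, 4)): [0, 4, 1, 2, 3, 5]
After 2 (swap(3, 4)): [0, 4, 1, 3, 2, 5]
After 3 (swap(5, 3)): [0, 4, 1, 5, 2, 3]
After 4 (swap(2, 4)): [0, 4, 2, 5, 1, 3]
After 5 (rotate_left(3, 5, k=2)): [0, 4, 2, 3, 5, 1]
After 6 (swap(2, 3)): [0, 4, 3, 2, 5, 1]
After 7 (swap(0, 4)): [5, 4, 3, 2, 0, 1]
After 8 (reverse(1, 2)): [5, 3, 4, 2, 0, 1]
After 9 (reverse(4, 5)): [5, 3, 4, 2, 1, 0]
After 10 (rotate_left(3, 5, k=1)): [5, 3, 4, 1, 0, 2]
After 11 (swap(2, 1)): [5, 4, 3, 1, 0, 2]
After 12 (reverse(1, 5)): [5, 2, 0, 1, 3, 4]
After 13 (reverse(2, 5)): [5, 2, 4, 3, 1, 0]
After 14 (swap(1, 3)): [5, 3, 4, 2, 1, 0]
After 15 (rotate_left(0, 2, k=1)): [3, 4, 5, 2, 1, 0]

Answer: [3, 4, 5, 2, 1, 0]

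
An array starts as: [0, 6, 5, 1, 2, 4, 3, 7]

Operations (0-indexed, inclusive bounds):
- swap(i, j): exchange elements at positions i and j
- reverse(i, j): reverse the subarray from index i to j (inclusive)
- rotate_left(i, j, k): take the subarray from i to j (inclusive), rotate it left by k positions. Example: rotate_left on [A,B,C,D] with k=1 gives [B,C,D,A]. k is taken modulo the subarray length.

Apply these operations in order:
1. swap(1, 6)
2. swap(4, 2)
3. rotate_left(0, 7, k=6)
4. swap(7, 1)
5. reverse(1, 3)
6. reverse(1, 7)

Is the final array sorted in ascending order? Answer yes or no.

Answer: no

Derivation:
After 1 (swap(1, 6)): [0, 3, 5, 1, 2, 4, 6, 7]
After 2 (swap(4, 2)): [0, 3, 2, 1, 5, 4, 6, 7]
After 3 (rotate_left(0, 7, k=6)): [6, 7, 0, 3, 2, 1, 5, 4]
After 4 (swap(7, 1)): [6, 4, 0, 3, 2, 1, 5, 7]
After 5 (reverse(1, 3)): [6, 3, 0, 4, 2, 1, 5, 7]
After 6 (reverse(1, 7)): [6, 7, 5, 1, 2, 4, 0, 3]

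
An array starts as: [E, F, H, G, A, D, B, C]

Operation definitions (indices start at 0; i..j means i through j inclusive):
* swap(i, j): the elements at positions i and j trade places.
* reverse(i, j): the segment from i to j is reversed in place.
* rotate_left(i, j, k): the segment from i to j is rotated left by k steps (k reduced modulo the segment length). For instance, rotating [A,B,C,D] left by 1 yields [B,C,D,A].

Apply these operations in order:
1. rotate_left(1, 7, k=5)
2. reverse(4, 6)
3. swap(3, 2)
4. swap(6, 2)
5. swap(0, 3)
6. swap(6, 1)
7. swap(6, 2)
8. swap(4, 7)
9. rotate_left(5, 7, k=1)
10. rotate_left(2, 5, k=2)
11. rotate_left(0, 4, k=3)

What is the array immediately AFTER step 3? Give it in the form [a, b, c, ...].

After 1 (rotate_left(1, 7, k=5)): [E, B, C, F, H, G, A, D]
After 2 (reverse(4, 6)): [E, B, C, F, A, G, H, D]
After 3 (swap(3, 2)): [E, B, F, C, A, G, H, D]

Answer: [E, B, F, C, A, G, H, D]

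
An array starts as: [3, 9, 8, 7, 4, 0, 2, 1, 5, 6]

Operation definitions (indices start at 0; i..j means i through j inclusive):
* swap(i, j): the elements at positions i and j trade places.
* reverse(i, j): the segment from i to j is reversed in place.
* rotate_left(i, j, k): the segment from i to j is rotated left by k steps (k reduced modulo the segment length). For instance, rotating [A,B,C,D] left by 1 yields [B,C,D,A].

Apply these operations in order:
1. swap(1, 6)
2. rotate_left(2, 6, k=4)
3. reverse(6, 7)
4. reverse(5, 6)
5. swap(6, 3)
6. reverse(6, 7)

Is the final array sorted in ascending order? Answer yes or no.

Answer: no

Derivation:
After 1 (swap(1, 6)): [3, 2, 8, 7, 4, 0, 9, 1, 5, 6]
After 2 (rotate_left(2, 6, k=4)): [3, 2, 9, 8, 7, 4, 0, 1, 5, 6]
After 3 (reverse(6, 7)): [3, 2, 9, 8, 7, 4, 1, 0, 5, 6]
After 4 (reverse(5, 6)): [3, 2, 9, 8, 7, 1, 4, 0, 5, 6]
After 5 (swap(6, 3)): [3, 2, 9, 4, 7, 1, 8, 0, 5, 6]
After 6 (reverse(6, 7)): [3, 2, 9, 4, 7, 1, 0, 8, 5, 6]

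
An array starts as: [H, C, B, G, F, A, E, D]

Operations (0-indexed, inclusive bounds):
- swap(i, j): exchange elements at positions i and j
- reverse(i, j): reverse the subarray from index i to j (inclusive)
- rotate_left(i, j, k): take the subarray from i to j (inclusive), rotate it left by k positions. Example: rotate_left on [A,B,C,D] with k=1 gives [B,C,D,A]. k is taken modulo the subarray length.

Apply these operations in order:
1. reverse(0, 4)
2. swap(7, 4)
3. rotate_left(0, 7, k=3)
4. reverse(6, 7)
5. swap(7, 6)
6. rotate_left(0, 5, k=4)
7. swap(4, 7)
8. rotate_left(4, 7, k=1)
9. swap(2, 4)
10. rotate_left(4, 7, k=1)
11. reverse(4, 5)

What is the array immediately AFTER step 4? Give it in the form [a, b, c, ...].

Answer: [C, D, A, E, H, F, B, G]

Derivation:
After 1 (reverse(0, 4)): [F, G, B, C, H, A, E, D]
After 2 (swap(7, 4)): [F, G, B, C, D, A, E, H]
After 3 (rotate_left(0, 7, k=3)): [C, D, A, E, H, F, G, B]
After 4 (reverse(6, 7)): [C, D, A, E, H, F, B, G]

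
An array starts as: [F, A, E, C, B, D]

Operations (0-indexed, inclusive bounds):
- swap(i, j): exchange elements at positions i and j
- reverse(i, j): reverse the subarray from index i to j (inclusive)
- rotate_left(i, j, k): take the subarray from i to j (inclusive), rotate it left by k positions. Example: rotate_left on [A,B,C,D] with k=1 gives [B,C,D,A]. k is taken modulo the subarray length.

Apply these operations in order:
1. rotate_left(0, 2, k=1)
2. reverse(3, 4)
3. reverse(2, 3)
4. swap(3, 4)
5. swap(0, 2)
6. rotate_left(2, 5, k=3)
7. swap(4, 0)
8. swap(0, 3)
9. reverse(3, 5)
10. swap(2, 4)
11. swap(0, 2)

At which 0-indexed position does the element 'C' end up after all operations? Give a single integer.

Answer: 5

Derivation:
After 1 (rotate_left(0, 2, k=1)): [A, E, F, C, B, D]
After 2 (reverse(3, 4)): [A, E, F, B, C, D]
After 3 (reverse(2, 3)): [A, E, B, F, C, D]
After 4 (swap(3, 4)): [A, E, B, C, F, D]
After 5 (swap(0, 2)): [B, E, A, C, F, D]
After 6 (rotate_left(2, 5, k=3)): [B, E, D, A, C, F]
After 7 (swap(4, 0)): [C, E, D, A, B, F]
After 8 (swap(0, 3)): [A, E, D, C, B, F]
After 9 (reverse(3, 5)): [A, E, D, F, B, C]
After 10 (swap(2, 4)): [A, E, B, F, D, C]
After 11 (swap(0, 2)): [B, E, A, F, D, C]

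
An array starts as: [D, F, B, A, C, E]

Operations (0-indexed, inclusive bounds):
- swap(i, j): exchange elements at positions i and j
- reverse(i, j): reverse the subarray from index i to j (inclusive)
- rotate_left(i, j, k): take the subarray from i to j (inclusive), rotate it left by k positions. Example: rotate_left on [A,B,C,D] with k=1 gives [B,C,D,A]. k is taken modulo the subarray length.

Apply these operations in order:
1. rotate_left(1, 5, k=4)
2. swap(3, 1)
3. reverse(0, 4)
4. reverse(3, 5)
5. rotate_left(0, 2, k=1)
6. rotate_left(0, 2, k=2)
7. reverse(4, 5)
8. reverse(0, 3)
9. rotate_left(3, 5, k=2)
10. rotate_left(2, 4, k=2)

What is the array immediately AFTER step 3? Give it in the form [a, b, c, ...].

After 1 (rotate_left(1, 5, k=4)): [D, E, F, B, A, C]
After 2 (swap(3, 1)): [D, B, F, E, A, C]
After 3 (reverse(0, 4)): [A, E, F, B, D, C]

Answer: [A, E, F, B, D, C]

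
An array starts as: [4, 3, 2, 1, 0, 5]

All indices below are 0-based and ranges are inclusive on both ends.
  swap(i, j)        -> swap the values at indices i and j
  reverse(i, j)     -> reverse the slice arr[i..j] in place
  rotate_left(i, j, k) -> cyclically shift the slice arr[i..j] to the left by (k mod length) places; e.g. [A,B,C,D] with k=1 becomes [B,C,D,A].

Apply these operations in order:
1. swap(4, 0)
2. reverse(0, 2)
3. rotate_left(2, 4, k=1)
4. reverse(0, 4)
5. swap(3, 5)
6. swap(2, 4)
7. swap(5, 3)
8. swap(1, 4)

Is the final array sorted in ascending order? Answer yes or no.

After 1 (swap(4, 0)): [0, 3, 2, 1, 4, 5]
After 2 (reverse(0, 2)): [2, 3, 0, 1, 4, 5]
After 3 (rotate_left(2, 4, k=1)): [2, 3, 1, 4, 0, 5]
After 4 (reverse(0, 4)): [0, 4, 1, 3, 2, 5]
After 5 (swap(3, 5)): [0, 4, 1, 5, 2, 3]
After 6 (swap(2, 4)): [0, 4, 2, 5, 1, 3]
After 7 (swap(5, 3)): [0, 4, 2, 3, 1, 5]
After 8 (swap(1, 4)): [0, 1, 2, 3, 4, 5]

Answer: yes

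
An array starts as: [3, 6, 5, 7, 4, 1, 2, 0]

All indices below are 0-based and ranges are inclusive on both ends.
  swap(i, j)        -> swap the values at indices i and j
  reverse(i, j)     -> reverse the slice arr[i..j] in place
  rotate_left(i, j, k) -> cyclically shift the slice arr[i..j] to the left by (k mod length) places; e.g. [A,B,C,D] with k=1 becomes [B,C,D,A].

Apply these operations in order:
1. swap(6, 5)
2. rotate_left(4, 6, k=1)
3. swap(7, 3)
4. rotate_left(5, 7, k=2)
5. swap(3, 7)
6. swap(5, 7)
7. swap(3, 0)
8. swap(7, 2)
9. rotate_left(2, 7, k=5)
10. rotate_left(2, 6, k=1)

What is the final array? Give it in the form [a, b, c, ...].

After 1 (swap(6, 5)): [3, 6, 5, 7, 4, 2, 1, 0]
After 2 (rotate_left(4, 6, k=1)): [3, 6, 5, 7, 2, 1, 4, 0]
After 3 (swap(7, 3)): [3, 6, 5, 0, 2, 1, 4, 7]
After 4 (rotate_left(5, 7, k=2)): [3, 6, 5, 0, 2, 7, 1, 4]
After 5 (swap(3, 7)): [3, 6, 5, 4, 2, 7, 1, 0]
After 6 (swap(5, 7)): [3, 6, 5, 4, 2, 0, 1, 7]
After 7 (swap(3, 0)): [4, 6, 5, 3, 2, 0, 1, 7]
After 8 (swap(7, 2)): [4, 6, 7, 3, 2, 0, 1, 5]
After 9 (rotate_left(2, 7, k=5)): [4, 6, 5, 7, 3, 2, 0, 1]
After 10 (rotate_left(2, 6, k=1)): [4, 6, 7, 3, 2, 0, 5, 1]

Answer: [4, 6, 7, 3, 2, 0, 5, 1]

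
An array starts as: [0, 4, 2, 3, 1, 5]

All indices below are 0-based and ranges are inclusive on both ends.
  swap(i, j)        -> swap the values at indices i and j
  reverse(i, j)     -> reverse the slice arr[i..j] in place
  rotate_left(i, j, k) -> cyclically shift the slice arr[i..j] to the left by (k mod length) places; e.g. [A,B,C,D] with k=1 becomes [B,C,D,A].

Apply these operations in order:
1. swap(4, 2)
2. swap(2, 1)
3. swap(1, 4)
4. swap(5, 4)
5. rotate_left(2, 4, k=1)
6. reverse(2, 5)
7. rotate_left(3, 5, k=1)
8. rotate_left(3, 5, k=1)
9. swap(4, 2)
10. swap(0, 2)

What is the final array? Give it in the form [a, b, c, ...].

After 1 (swap(4, 2)): [0, 4, 1, 3, 2, 5]
After 2 (swap(2, 1)): [0, 1, 4, 3, 2, 5]
After 3 (swap(1, 4)): [0, 2, 4, 3, 1, 5]
After 4 (swap(5, 4)): [0, 2, 4, 3, 5, 1]
After 5 (rotate_left(2, 4, k=1)): [0, 2, 3, 5, 4, 1]
After 6 (reverse(2, 5)): [0, 2, 1, 4, 5, 3]
After 7 (rotate_left(3, 5, k=1)): [0, 2, 1, 5, 3, 4]
After 8 (rotate_left(3, 5, k=1)): [0, 2, 1, 3, 4, 5]
After 9 (swap(4, 2)): [0, 2, 4, 3, 1, 5]
After 10 (swap(0, 2)): [4, 2, 0, 3, 1, 5]

Answer: [4, 2, 0, 3, 1, 5]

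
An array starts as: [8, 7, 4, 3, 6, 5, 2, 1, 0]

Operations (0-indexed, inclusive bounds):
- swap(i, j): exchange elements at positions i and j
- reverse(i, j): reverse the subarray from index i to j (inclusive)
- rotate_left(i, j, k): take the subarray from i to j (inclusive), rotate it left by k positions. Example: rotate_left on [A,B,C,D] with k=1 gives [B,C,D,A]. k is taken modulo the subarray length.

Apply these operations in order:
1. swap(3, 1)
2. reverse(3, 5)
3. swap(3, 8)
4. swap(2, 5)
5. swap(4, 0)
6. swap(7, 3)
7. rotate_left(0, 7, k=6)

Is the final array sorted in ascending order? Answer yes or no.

Answer: no

Derivation:
After 1 (swap(3, 1)): [8, 3, 4, 7, 6, 5, 2, 1, 0]
After 2 (reverse(3, 5)): [8, 3, 4, 5, 6, 7, 2, 1, 0]
After 3 (swap(3, 8)): [8, 3, 4, 0, 6, 7, 2, 1, 5]
After 4 (swap(2, 5)): [8, 3, 7, 0, 6, 4, 2, 1, 5]
After 5 (swap(4, 0)): [6, 3, 7, 0, 8, 4, 2, 1, 5]
After 6 (swap(7, 3)): [6, 3, 7, 1, 8, 4, 2, 0, 5]
After 7 (rotate_left(0, 7, k=6)): [2, 0, 6, 3, 7, 1, 8, 4, 5]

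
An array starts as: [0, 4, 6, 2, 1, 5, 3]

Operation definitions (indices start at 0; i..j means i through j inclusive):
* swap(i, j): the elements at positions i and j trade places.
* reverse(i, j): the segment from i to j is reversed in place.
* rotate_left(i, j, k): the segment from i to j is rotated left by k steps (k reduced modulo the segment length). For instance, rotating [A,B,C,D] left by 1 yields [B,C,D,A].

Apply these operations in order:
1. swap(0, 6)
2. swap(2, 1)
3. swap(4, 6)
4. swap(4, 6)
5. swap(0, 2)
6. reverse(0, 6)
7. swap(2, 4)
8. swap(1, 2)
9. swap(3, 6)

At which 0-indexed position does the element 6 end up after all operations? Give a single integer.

Answer: 5

Derivation:
After 1 (swap(0, 6)): [3, 4, 6, 2, 1, 5, 0]
After 2 (swap(2, 1)): [3, 6, 4, 2, 1, 5, 0]
After 3 (swap(4, 6)): [3, 6, 4, 2, 0, 5, 1]
After 4 (swap(4, 6)): [3, 6, 4, 2, 1, 5, 0]
After 5 (swap(0, 2)): [4, 6, 3, 2, 1, 5, 0]
After 6 (reverse(0, 6)): [0, 5, 1, 2, 3, 6, 4]
After 7 (swap(2, 4)): [0, 5, 3, 2, 1, 6, 4]
After 8 (swap(1, 2)): [0, 3, 5, 2, 1, 6, 4]
After 9 (swap(3, 6)): [0, 3, 5, 4, 1, 6, 2]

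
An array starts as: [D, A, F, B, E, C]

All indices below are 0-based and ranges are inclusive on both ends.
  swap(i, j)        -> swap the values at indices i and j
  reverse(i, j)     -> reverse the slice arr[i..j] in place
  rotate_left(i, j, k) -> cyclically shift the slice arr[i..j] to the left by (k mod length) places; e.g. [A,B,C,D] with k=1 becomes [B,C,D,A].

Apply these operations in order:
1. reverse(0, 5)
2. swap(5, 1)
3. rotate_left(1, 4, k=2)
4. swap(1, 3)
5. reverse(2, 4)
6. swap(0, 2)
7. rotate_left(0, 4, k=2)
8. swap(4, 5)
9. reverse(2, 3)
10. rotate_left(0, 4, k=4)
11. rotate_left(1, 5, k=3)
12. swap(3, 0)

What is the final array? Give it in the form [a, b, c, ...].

Answer: [C, A, D, E, F, B]

Derivation:
After 1 (reverse(0, 5)): [C, E, B, F, A, D]
After 2 (swap(5, 1)): [C, D, B, F, A, E]
After 3 (rotate_left(1, 4, k=2)): [C, F, A, D, B, E]
After 4 (swap(1, 3)): [C, D, A, F, B, E]
After 5 (reverse(2, 4)): [C, D, B, F, A, E]
After 6 (swap(0, 2)): [B, D, C, F, A, E]
After 7 (rotate_left(0, 4, k=2)): [C, F, A, B, D, E]
After 8 (swap(4, 5)): [C, F, A, B, E, D]
After 9 (reverse(2, 3)): [C, F, B, A, E, D]
After 10 (rotate_left(0, 4, k=4)): [E, C, F, B, A, D]
After 11 (rotate_left(1, 5, k=3)): [E, A, D, C, F, B]
After 12 (swap(3, 0)): [C, A, D, E, F, B]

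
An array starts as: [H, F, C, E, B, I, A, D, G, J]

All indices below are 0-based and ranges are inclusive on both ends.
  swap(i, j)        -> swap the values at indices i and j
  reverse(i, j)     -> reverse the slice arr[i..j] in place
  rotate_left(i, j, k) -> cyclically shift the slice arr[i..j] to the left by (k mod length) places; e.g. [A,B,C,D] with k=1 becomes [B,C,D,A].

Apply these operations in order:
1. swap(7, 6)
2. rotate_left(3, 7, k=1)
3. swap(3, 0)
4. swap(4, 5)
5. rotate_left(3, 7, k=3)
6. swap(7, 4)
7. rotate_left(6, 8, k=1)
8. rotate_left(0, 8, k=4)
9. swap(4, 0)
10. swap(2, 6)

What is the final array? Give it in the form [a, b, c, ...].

Answer: [D, H, F, G, I, B, E, C, A, J]

Derivation:
After 1 (swap(7, 6)): [H, F, C, E, B, I, D, A, G, J]
After 2 (rotate_left(3, 7, k=1)): [H, F, C, B, I, D, A, E, G, J]
After 3 (swap(3, 0)): [B, F, C, H, I, D, A, E, G, J]
After 4 (swap(4, 5)): [B, F, C, H, D, I, A, E, G, J]
After 5 (rotate_left(3, 7, k=3)): [B, F, C, A, E, H, D, I, G, J]
After 6 (swap(7, 4)): [B, F, C, A, I, H, D, E, G, J]
After 7 (rotate_left(6, 8, k=1)): [B, F, C, A, I, H, E, G, D, J]
After 8 (rotate_left(0, 8, k=4)): [I, H, E, G, D, B, F, C, A, J]
After 9 (swap(4, 0)): [D, H, E, G, I, B, F, C, A, J]
After 10 (swap(2, 6)): [D, H, F, G, I, B, E, C, A, J]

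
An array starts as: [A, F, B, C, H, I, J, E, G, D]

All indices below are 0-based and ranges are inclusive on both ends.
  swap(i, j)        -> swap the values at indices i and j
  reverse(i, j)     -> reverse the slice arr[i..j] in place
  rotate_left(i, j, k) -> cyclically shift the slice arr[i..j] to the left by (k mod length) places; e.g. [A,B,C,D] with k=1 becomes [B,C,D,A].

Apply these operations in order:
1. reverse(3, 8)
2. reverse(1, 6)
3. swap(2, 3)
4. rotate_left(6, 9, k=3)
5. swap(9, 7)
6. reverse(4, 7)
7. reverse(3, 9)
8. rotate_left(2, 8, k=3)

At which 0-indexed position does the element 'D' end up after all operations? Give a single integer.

After 1 (reverse(3, 8)): [A, F, B, G, E, J, I, H, C, D]
After 2 (reverse(1, 6)): [A, I, J, E, G, B, F, H, C, D]
After 3 (swap(2, 3)): [A, I, E, J, G, B, F, H, C, D]
After 4 (rotate_left(6, 9, k=3)): [A, I, E, J, G, B, D, F, H, C]
After 5 (swap(9, 7)): [A, I, E, J, G, B, D, C, H, F]
After 6 (reverse(4, 7)): [A, I, E, J, C, D, B, G, H, F]
After 7 (reverse(3, 9)): [A, I, E, F, H, G, B, D, C, J]
After 8 (rotate_left(2, 8, k=3)): [A, I, G, B, D, C, E, F, H, J]

Answer: 4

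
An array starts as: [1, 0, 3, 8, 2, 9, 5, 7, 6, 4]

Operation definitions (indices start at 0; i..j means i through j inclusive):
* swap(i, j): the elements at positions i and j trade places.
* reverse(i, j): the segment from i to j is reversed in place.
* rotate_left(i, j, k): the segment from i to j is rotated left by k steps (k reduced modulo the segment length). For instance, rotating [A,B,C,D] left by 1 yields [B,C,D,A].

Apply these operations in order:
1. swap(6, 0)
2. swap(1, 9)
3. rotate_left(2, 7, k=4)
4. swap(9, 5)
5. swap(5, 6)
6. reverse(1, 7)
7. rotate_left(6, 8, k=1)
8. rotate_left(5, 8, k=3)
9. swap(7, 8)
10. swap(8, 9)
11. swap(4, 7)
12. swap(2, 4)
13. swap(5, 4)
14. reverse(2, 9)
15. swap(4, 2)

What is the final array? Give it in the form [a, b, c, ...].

After 1 (swap(6, 0)): [5, 0, 3, 8, 2, 9, 1, 7, 6, 4]
After 2 (swap(1, 9)): [5, 4, 3, 8, 2, 9, 1, 7, 6, 0]
After 3 (rotate_left(2, 7, k=4)): [5, 4, 1, 7, 3, 8, 2, 9, 6, 0]
After 4 (swap(9, 5)): [5, 4, 1, 7, 3, 0, 2, 9, 6, 8]
After 5 (swap(5, 6)): [5, 4, 1, 7, 3, 2, 0, 9, 6, 8]
After 6 (reverse(1, 7)): [5, 9, 0, 2, 3, 7, 1, 4, 6, 8]
After 7 (rotate_left(6, 8, k=1)): [5, 9, 0, 2, 3, 7, 4, 6, 1, 8]
After 8 (rotate_left(5, 8, k=3)): [5, 9, 0, 2, 3, 1, 7, 4, 6, 8]
After 9 (swap(7, 8)): [5, 9, 0, 2, 3, 1, 7, 6, 4, 8]
After 10 (swap(8, 9)): [5, 9, 0, 2, 3, 1, 7, 6, 8, 4]
After 11 (swap(4, 7)): [5, 9, 0, 2, 6, 1, 7, 3, 8, 4]
After 12 (swap(2, 4)): [5, 9, 6, 2, 0, 1, 7, 3, 8, 4]
After 13 (swap(5, 4)): [5, 9, 6, 2, 1, 0, 7, 3, 8, 4]
After 14 (reverse(2, 9)): [5, 9, 4, 8, 3, 7, 0, 1, 2, 6]
After 15 (swap(4, 2)): [5, 9, 3, 8, 4, 7, 0, 1, 2, 6]

Answer: [5, 9, 3, 8, 4, 7, 0, 1, 2, 6]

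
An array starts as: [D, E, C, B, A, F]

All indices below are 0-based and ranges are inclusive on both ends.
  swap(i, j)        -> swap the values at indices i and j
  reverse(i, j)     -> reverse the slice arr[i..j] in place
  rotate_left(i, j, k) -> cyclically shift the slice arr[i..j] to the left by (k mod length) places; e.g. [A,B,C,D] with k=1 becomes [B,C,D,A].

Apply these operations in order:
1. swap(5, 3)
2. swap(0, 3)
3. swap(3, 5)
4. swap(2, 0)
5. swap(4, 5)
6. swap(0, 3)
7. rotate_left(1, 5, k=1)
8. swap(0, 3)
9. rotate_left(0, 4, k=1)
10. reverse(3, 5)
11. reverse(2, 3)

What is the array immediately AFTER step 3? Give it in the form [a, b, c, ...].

After 1 (swap(5, 3)): [D, E, C, F, A, B]
After 2 (swap(0, 3)): [F, E, C, D, A, B]
After 3 (swap(3, 5)): [F, E, C, B, A, D]

Answer: [F, E, C, B, A, D]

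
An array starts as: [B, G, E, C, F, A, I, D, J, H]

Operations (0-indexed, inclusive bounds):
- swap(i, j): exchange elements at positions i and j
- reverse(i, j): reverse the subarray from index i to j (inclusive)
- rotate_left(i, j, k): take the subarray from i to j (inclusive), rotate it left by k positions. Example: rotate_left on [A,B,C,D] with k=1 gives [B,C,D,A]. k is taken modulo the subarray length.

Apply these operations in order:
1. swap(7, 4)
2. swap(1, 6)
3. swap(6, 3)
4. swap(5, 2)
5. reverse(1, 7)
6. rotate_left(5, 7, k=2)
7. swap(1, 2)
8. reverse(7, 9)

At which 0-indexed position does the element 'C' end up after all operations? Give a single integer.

After 1 (swap(7, 4)): [B, G, E, C, D, A, I, F, J, H]
After 2 (swap(1, 6)): [B, I, E, C, D, A, G, F, J, H]
After 3 (swap(6, 3)): [B, I, E, G, D, A, C, F, J, H]
After 4 (swap(5, 2)): [B, I, A, G, D, E, C, F, J, H]
After 5 (reverse(1, 7)): [B, F, C, E, D, G, A, I, J, H]
After 6 (rotate_left(5, 7, k=2)): [B, F, C, E, D, I, G, A, J, H]
After 7 (swap(1, 2)): [B, C, F, E, D, I, G, A, J, H]
After 8 (reverse(7, 9)): [B, C, F, E, D, I, G, H, J, A]

Answer: 1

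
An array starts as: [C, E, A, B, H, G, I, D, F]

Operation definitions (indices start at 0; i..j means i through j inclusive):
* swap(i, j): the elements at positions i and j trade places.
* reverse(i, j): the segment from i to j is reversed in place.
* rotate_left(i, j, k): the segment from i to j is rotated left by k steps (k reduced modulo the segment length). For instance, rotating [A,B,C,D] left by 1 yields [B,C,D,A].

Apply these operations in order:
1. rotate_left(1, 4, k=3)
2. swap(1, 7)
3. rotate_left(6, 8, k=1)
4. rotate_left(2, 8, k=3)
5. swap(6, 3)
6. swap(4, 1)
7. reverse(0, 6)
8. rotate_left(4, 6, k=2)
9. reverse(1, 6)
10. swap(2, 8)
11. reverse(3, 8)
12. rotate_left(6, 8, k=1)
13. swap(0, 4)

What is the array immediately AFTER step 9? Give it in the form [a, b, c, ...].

Answer: [H, F, G, C, E, D, I, A, B]

Derivation:
After 1 (rotate_left(1, 4, k=3)): [C, H, E, A, B, G, I, D, F]
After 2 (swap(1, 7)): [C, D, E, A, B, G, I, H, F]
After 3 (rotate_left(6, 8, k=1)): [C, D, E, A, B, G, H, F, I]
After 4 (rotate_left(2, 8, k=3)): [C, D, G, H, F, I, E, A, B]
After 5 (swap(6, 3)): [C, D, G, E, F, I, H, A, B]
After 6 (swap(4, 1)): [C, F, G, E, D, I, H, A, B]
After 7 (reverse(0, 6)): [H, I, D, E, G, F, C, A, B]
After 8 (rotate_left(4, 6, k=2)): [H, I, D, E, C, G, F, A, B]
After 9 (reverse(1, 6)): [H, F, G, C, E, D, I, A, B]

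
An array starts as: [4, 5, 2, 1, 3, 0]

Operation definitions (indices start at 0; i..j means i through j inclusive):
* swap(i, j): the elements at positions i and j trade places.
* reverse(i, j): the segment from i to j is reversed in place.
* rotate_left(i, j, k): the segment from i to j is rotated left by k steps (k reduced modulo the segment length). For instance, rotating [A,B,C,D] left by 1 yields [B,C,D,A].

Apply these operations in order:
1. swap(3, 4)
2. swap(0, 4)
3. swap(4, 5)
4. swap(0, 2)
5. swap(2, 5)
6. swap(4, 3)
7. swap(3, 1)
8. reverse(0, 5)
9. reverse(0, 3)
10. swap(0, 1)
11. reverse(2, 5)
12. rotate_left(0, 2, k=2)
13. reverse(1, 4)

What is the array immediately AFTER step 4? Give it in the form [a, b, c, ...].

Answer: [2, 5, 1, 3, 0, 4]

Derivation:
After 1 (swap(3, 4)): [4, 5, 2, 3, 1, 0]
After 2 (swap(0, 4)): [1, 5, 2, 3, 4, 0]
After 3 (swap(4, 5)): [1, 5, 2, 3, 0, 4]
After 4 (swap(0, 2)): [2, 5, 1, 3, 0, 4]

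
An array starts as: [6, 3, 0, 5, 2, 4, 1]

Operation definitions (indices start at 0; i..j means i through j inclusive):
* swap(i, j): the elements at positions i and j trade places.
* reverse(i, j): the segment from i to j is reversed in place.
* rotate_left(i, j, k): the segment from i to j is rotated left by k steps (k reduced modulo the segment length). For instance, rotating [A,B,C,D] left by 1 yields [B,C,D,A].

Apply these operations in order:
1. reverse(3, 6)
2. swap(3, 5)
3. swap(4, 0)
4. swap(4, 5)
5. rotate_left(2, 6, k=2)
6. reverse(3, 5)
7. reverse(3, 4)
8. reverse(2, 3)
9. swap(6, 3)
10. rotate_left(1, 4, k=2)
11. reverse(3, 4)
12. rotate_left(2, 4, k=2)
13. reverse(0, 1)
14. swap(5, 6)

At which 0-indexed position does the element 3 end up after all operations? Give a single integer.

Answer: 2

Derivation:
After 1 (reverse(3, 6)): [6, 3, 0, 1, 4, 2, 5]
After 2 (swap(3, 5)): [6, 3, 0, 2, 4, 1, 5]
After 3 (swap(4, 0)): [4, 3, 0, 2, 6, 1, 5]
After 4 (swap(4, 5)): [4, 3, 0, 2, 1, 6, 5]
After 5 (rotate_left(2, 6, k=2)): [4, 3, 1, 6, 5, 0, 2]
After 6 (reverse(3, 5)): [4, 3, 1, 0, 5, 6, 2]
After 7 (reverse(3, 4)): [4, 3, 1, 5, 0, 6, 2]
After 8 (reverse(2, 3)): [4, 3, 5, 1, 0, 6, 2]
After 9 (swap(6, 3)): [4, 3, 5, 2, 0, 6, 1]
After 10 (rotate_left(1, 4, k=2)): [4, 2, 0, 3, 5, 6, 1]
After 11 (reverse(3, 4)): [4, 2, 0, 5, 3, 6, 1]
After 12 (rotate_left(2, 4, k=2)): [4, 2, 3, 0, 5, 6, 1]
After 13 (reverse(0, 1)): [2, 4, 3, 0, 5, 6, 1]
After 14 (swap(5, 6)): [2, 4, 3, 0, 5, 1, 6]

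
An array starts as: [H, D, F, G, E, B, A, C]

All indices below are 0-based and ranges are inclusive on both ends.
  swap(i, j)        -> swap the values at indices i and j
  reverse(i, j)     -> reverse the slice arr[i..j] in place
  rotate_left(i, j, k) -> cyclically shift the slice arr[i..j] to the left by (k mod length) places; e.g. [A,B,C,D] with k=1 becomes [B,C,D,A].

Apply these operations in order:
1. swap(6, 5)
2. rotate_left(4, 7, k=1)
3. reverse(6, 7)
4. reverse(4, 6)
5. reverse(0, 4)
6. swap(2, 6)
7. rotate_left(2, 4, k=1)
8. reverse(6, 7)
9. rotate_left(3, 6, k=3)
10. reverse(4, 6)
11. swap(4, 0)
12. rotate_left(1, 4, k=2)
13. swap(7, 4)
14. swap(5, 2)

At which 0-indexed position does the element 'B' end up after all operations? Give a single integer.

After 1 (swap(6, 5)): [H, D, F, G, E, A, B, C]
After 2 (rotate_left(4, 7, k=1)): [H, D, F, G, A, B, C, E]
After 3 (reverse(6, 7)): [H, D, F, G, A, B, E, C]
After 4 (reverse(4, 6)): [H, D, F, G, E, B, A, C]
After 5 (reverse(0, 4)): [E, G, F, D, H, B, A, C]
After 6 (swap(2, 6)): [E, G, A, D, H, B, F, C]
After 7 (rotate_left(2, 4, k=1)): [E, G, D, H, A, B, F, C]
After 8 (reverse(6, 7)): [E, G, D, H, A, B, C, F]
After 9 (rotate_left(3, 6, k=3)): [E, G, D, C, H, A, B, F]
After 10 (reverse(4, 6)): [E, G, D, C, B, A, H, F]
After 11 (swap(4, 0)): [B, G, D, C, E, A, H, F]
After 12 (rotate_left(1, 4, k=2)): [B, C, E, G, D, A, H, F]
After 13 (swap(7, 4)): [B, C, E, G, F, A, H, D]
After 14 (swap(5, 2)): [B, C, A, G, F, E, H, D]

Answer: 0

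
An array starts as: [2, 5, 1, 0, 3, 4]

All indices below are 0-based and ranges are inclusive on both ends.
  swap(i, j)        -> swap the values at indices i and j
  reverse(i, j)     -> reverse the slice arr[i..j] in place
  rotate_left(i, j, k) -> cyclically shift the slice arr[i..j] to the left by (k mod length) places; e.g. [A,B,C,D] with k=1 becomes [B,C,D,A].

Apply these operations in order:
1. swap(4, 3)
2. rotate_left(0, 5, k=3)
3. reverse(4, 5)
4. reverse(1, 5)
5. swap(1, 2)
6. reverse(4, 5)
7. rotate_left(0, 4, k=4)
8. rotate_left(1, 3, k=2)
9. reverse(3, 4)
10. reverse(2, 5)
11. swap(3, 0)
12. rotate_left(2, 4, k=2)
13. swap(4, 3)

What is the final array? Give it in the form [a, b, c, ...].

Answer: [1, 5, 2, 0, 4, 3]

Derivation:
After 1 (swap(4, 3)): [2, 5, 1, 3, 0, 4]
After 2 (rotate_left(0, 5, k=3)): [3, 0, 4, 2, 5, 1]
After 3 (reverse(4, 5)): [3, 0, 4, 2, 1, 5]
After 4 (reverse(1, 5)): [3, 5, 1, 2, 4, 0]
After 5 (swap(1, 2)): [3, 1, 5, 2, 4, 0]
After 6 (reverse(4, 5)): [3, 1, 5, 2, 0, 4]
After 7 (rotate_left(0, 4, k=4)): [0, 3, 1, 5, 2, 4]
After 8 (rotate_left(1, 3, k=2)): [0, 5, 3, 1, 2, 4]
After 9 (reverse(3, 4)): [0, 5, 3, 2, 1, 4]
After 10 (reverse(2, 5)): [0, 5, 4, 1, 2, 3]
After 11 (swap(3, 0)): [1, 5, 4, 0, 2, 3]
After 12 (rotate_left(2, 4, k=2)): [1, 5, 2, 4, 0, 3]
After 13 (swap(4, 3)): [1, 5, 2, 0, 4, 3]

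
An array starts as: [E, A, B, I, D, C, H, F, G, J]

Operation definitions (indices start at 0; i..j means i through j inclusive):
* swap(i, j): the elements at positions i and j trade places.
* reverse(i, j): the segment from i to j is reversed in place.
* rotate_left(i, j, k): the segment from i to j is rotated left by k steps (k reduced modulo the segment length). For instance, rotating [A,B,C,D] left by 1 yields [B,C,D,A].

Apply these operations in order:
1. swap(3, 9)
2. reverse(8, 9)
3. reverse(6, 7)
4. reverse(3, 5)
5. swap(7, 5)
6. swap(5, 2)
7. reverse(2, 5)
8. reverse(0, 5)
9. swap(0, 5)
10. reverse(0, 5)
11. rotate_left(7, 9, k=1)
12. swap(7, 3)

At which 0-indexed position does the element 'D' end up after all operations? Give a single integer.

After 1 (swap(3, 9)): [E, A, B, J, D, C, H, F, G, I]
After 2 (reverse(8, 9)): [E, A, B, J, D, C, H, F, I, G]
After 3 (reverse(6, 7)): [E, A, B, J, D, C, F, H, I, G]
After 4 (reverse(3, 5)): [E, A, B, C, D, J, F, H, I, G]
After 5 (swap(7, 5)): [E, A, B, C, D, H, F, J, I, G]
After 6 (swap(5, 2)): [E, A, H, C, D, B, F, J, I, G]
After 7 (reverse(2, 5)): [E, A, B, D, C, H, F, J, I, G]
After 8 (reverse(0, 5)): [H, C, D, B, A, E, F, J, I, G]
After 9 (swap(0, 5)): [E, C, D, B, A, H, F, J, I, G]
After 10 (reverse(0, 5)): [H, A, B, D, C, E, F, J, I, G]
After 11 (rotate_left(7, 9, k=1)): [H, A, B, D, C, E, F, I, G, J]
After 12 (swap(7, 3)): [H, A, B, I, C, E, F, D, G, J]

Answer: 7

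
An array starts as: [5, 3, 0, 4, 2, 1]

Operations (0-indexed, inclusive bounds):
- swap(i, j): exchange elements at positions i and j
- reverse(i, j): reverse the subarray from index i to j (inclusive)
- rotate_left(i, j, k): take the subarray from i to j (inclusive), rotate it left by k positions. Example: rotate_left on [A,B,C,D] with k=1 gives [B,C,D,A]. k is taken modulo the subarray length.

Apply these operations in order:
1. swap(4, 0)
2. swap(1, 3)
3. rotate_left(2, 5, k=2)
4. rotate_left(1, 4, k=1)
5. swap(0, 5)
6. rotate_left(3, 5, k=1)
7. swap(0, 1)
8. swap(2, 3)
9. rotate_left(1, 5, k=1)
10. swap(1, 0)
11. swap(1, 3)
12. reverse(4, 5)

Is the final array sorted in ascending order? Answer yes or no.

After 1 (swap(4, 0)): [2, 3, 0, 4, 5, 1]
After 2 (swap(1, 3)): [2, 4, 0, 3, 5, 1]
After 3 (rotate_left(2, 5, k=2)): [2, 4, 5, 1, 0, 3]
After 4 (rotate_left(1, 4, k=1)): [2, 5, 1, 0, 4, 3]
After 5 (swap(0, 5)): [3, 5, 1, 0, 4, 2]
After 6 (rotate_left(3, 5, k=1)): [3, 5, 1, 4, 2, 0]
After 7 (swap(0, 1)): [5, 3, 1, 4, 2, 0]
After 8 (swap(2, 3)): [5, 3, 4, 1, 2, 0]
After 9 (rotate_left(1, 5, k=1)): [5, 4, 1, 2, 0, 3]
After 10 (swap(1, 0)): [4, 5, 1, 2, 0, 3]
After 11 (swap(1, 3)): [4, 2, 1, 5, 0, 3]
After 12 (reverse(4, 5)): [4, 2, 1, 5, 3, 0]

Answer: no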